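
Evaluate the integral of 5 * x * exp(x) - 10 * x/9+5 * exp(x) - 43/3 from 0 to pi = -5*(pi/3 + 5)^2 + 7*pi/3 + 125 + 5*pi*exp(pi)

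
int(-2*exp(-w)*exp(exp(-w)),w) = 2*exp(exp(-w)) + C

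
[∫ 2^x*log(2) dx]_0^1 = 1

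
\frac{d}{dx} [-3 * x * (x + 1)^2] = -9*x^2 - 12*x - 3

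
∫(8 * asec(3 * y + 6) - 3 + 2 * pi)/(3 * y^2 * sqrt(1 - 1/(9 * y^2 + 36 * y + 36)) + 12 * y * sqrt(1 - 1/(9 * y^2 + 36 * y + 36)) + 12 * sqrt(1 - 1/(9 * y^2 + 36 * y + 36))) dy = (4*asec(3*y + 6) + pi)^2/4 - 3*asec(3*y + 6) + C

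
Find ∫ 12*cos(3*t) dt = 4*sin(3*t) + C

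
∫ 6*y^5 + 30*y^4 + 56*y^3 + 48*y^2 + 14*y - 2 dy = y^6 + 6*y^5 + 14*y^4 + 16*y^3 + 7*y^2 - 2*y + C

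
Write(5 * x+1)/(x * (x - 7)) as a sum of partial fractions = 36/(7*(x - 7)) - 1/(7*x)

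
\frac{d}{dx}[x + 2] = 1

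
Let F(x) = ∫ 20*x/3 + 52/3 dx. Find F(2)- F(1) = 82/3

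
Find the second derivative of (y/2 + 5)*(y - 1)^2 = 3*y + 8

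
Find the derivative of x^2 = 2*x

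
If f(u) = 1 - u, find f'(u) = -1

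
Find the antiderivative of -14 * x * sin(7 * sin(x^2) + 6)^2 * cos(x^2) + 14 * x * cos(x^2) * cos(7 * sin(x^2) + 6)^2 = sin(14*sin(x^2) + 12)/2 + C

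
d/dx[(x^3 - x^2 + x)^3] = 9*x^8 - 24*x^7 + 42*x^6 - 42*x^5 + 30*x^4 - 12*x^3 + 3*x^2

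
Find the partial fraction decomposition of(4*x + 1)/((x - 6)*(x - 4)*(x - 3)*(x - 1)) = -1/(6*(x - 1)) + 13/(6*(x - 3)) - 17/(6*(x - 4)) + 5/(6*(x - 6))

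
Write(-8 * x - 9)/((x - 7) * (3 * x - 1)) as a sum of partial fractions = 7/(4*(3*x - 1)) - 13/(4*(x - 7))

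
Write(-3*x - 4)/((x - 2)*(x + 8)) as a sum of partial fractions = -2/(x + 8) - 1/(x - 2)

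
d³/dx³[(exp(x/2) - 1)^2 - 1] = -exp(x/2)/4 + exp(x)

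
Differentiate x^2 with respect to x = 2*x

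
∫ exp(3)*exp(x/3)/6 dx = exp(x/3 + 3)/2 + C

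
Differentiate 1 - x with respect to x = -1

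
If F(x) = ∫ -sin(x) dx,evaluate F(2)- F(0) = -1 + cos(2)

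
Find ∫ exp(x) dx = exp(x) + C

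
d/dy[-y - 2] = -1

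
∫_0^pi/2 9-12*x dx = -3*pi^2/2 + 9*pi/2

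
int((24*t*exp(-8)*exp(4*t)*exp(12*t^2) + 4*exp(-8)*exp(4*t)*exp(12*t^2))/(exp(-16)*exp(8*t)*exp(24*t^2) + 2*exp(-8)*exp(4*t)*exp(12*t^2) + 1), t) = exp(4*(t + 1)*(3*t - 2))/(exp(4*(t + 1)*(3*t - 2)) + 1) + C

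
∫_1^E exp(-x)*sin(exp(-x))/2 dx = -cos(exp(-1))/2 + cos(exp(-E))/2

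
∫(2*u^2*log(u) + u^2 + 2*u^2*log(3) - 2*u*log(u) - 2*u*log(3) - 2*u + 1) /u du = (u - 1)^2*log(3*u) + C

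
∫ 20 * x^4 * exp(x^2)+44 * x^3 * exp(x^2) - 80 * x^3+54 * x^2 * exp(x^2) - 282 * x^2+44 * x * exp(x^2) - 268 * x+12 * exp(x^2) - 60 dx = -2*x*(x + 1)*(5*x + 6)*(2*x - exp(x^2) + 5) + C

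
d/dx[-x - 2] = -1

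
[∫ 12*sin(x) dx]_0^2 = 12 - 12*cos(2)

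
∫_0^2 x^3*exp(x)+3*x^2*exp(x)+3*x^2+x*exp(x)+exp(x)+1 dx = 10 + 10*exp(2)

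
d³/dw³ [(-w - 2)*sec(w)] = (w*sin(w)/cos(w) - 6*w*sin(w)/cos(w)^3 + 2*sin(w)/cos(w) - 12*sin(w)/cos(w)^3 + 3 - 6/cos(w)^2)/cos(w)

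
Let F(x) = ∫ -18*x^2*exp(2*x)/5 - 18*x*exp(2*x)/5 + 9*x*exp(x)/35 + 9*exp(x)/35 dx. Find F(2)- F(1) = -36*exp(4)/5 - 9*E/35 + 81*exp(2)/35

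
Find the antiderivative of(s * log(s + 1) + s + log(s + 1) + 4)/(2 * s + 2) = (s + 4)*log(s + 1)/2 + C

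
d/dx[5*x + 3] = 5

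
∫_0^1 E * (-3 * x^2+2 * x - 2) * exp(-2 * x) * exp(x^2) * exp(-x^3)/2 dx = -E/2 + exp(-1)/2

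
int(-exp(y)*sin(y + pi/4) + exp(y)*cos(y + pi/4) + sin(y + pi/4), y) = (exp(y) - 1)*cos(y + pi/4) + C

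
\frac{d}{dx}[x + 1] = 1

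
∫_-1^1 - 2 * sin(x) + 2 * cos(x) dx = 4*sin(1)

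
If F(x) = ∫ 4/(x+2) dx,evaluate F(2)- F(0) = 4*log(2)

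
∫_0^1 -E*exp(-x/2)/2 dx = -E + exp(1/2)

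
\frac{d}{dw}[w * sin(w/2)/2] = w*cos(w/2)/4 + sin(w/2)/2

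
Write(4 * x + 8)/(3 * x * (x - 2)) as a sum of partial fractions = 8/(3*(x - 2)) - 4/(3*x)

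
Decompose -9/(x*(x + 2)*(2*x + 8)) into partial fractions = -9/(16*(x + 4)) + 9/(8*(x + 2)) - 9/(16*x)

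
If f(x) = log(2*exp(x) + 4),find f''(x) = 2*exp(x)/(exp(2*x) + 4*exp(x) + 4)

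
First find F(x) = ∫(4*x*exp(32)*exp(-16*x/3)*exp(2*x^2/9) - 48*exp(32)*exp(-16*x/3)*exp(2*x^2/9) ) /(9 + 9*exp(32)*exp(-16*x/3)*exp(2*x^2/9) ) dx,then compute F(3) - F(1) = -log(1 + exp(242/9)) + log(1 + exp(18))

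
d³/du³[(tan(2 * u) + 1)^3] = 480*tan(2*u)^6 + 576*tan(2*u)^5 + 1056*tan(2*u)^4 + 960*tan(2*u)^3 + 672*tan(2*u)^2 + 384*tan(2*u) + 96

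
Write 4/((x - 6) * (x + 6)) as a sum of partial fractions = -1/(3*(x + 6)) + 1/(3*(x - 6))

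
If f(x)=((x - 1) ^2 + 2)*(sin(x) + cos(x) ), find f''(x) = -x^2*sin(x) - x^2*cos(x) - 2*x*sin(x) + 6*x*cos(x) + 3*sin(x) - 5*cos(x)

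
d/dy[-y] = -1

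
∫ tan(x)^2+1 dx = tan(x) + C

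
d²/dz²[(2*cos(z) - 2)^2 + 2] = 8*cos(z) - 8*cos(2*z)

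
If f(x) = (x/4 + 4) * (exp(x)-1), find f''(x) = x*exp(x)/4 + 9*exp(x)/2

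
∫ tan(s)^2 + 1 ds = tan(s) + C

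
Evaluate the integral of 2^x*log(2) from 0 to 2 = 3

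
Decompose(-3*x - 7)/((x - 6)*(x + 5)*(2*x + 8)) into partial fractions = 4/(11*(x + 5)) - 1/(4*(x + 4)) - 5/(44*(x - 6))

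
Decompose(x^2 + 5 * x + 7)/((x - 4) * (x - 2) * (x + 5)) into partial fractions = 1/(9*(x + 5)) - 3/(2*(x - 2)) + 43/(18*(x - 4))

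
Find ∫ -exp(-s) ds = exp(-s) + C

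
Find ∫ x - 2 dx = x^2/2 - 2*x + C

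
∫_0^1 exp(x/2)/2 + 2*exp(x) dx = -3 + exp(1/2) + 2*E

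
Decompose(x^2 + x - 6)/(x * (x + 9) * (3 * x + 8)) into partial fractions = 7/(76*(3*x + 8)) + 22/(57*(x + 9)) - 1/(12*x)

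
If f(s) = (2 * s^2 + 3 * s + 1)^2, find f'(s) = 16*s^3 + 36*s^2 + 26*s + 6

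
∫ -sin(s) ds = cos(s) + C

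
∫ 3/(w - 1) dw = log(2*(w - 1)^3) + C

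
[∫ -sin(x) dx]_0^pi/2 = -1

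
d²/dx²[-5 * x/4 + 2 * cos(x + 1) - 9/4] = -2*cos(x + 1)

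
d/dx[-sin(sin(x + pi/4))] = -cos(x + pi/4)*cos(sin(x + pi/4))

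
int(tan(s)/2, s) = log(sec(s))/2 + C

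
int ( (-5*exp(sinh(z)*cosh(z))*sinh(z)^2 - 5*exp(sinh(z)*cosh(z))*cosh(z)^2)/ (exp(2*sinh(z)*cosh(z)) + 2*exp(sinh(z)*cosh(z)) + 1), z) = -(2*exp(sinh(2*z)/2) - 3)/(exp(sinh(2*z)/2) + 1) + C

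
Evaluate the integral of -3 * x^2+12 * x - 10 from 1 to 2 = 1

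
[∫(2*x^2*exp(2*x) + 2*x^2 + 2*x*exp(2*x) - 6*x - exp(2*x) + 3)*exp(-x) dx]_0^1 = E - exp(-1)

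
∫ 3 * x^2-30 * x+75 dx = x^3 - 15*x^2 + 75*x + C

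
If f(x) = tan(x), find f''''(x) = 24*tan(x)^5 + 40*tan(x)^3 + 16*tan(x)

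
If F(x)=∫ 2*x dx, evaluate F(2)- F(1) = 3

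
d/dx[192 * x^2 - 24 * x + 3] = 384*x - 24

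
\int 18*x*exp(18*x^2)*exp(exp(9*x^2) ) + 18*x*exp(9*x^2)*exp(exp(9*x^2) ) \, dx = exp(9*x^2 + exp(9*x^2)) + C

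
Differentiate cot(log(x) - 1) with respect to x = -1/(x*sin(log(x) - 1)^2)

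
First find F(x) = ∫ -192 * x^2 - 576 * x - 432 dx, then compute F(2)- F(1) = -1744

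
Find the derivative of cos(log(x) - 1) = -sin(log(x) - 1)/x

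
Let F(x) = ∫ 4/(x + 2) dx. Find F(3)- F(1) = -4*log(3) + 4*log(5)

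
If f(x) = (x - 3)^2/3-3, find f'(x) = 2*x/3 - 2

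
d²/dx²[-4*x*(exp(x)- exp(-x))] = (-4*x*exp(2*x) + 4*x - 8*exp(2*x) - 8)*exp(-x)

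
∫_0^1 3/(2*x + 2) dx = log(8)/2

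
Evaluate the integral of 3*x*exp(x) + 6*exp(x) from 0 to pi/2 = -3 + 3*(1 + pi/2)*exp(pi/2)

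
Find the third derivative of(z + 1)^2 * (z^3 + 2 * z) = 60*z^2 + 48*z + 18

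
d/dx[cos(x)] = -sin(x)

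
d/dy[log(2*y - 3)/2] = 1/(2*y - 3)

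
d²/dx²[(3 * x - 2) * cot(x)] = 2*(3*x*cos(x)/sin(x) - 3 - 2*cos(x)/sin(x))/sin(x)^2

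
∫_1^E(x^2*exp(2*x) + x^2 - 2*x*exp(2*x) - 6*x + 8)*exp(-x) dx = -E + exp(-1) + (-2 + E)^2*(-exp(-E) + exp(E))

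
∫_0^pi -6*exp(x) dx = 6 - 6*exp(pi)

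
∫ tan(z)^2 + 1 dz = tan(z) + C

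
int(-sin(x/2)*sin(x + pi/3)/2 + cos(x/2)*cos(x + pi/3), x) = sin(x + pi/3)*cos(x/2) + C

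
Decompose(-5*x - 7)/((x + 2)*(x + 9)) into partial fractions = -38/(7*(x + 9)) + 3/(7*(x + 2))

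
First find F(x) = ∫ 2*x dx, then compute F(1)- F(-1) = 0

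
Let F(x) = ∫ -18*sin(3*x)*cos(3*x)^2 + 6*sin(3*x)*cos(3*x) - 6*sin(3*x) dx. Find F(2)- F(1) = -cos(6)^2 + cos(3)^2 + 2*cos(6)^3 + 2*cos(6) - 2*cos(3)^3 - 2*cos(3)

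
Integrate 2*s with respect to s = s^2 + C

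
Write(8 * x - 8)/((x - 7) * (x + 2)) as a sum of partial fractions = 8/(3*(x + 2)) + 16/(3*(x - 7))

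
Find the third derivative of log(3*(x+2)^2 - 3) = (4*x^3 + 24*x^2 + 60*x + 56)/(x^6 + 12*x^5 + 57*x^4 + 136*x^3 + 171*x^2 + 108*x + 27)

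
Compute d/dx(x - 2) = 1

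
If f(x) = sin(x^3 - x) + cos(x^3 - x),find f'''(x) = sqrt(2)*(-27*x^6*sin(-x^3 + x + pi/4) + 27*x^4*cos(x^3 - x + pi/4) - 54*x^3*sin(x^3 - x + pi/4) - 9*x^2*sin(-x^3 + x + pi/4) + 18*x*cos(-x^3 + x + pi/4) + 7*cos(x^3 - x + pi/4))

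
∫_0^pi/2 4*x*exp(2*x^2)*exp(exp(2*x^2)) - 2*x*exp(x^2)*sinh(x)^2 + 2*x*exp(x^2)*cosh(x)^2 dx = -E - 1 + exp(pi^2/4) + exp(exp(pi^2/2))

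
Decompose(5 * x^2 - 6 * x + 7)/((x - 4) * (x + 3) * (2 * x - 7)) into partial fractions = -189/(13*(2*x - 7)) + 10/(13*(x + 3)) + 9/(x - 4)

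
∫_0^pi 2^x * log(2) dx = -1 + 2^pi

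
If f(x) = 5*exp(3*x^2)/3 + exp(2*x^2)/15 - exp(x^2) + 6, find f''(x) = 60*x^2*exp(3*x^2) + 16*x^2*exp(2*x^2)/15 - 4*x^2*exp(x^2) + 10*exp(3*x^2) + 4*exp(2*x^2)/15 - 2*exp(x^2)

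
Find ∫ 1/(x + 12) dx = log(x/4 + 3) + C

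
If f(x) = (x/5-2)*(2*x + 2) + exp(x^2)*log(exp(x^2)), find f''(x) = 4*x^4*exp(x^2) + 10*x^2*exp(x^2) + 2*exp(x^2) + 4/5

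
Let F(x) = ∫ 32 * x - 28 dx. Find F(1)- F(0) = -12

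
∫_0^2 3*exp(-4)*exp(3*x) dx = -exp(-4) + exp(2)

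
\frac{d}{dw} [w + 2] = 1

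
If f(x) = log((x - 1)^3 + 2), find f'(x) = (3*x^2 - 6*x + 3)/(x^3 - 3*x^2 + 3*x + 1)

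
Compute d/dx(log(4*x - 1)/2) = 2/(4*x - 1)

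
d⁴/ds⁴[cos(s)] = cos(s)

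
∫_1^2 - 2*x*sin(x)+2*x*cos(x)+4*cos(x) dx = -4*sin(1) + 6*cos(2) - 4*cos(1) + 6*sin(2)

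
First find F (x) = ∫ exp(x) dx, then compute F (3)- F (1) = -E + exp(3)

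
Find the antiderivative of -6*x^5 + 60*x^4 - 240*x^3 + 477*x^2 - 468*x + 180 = -x^6 + 12*x^5 - 60*x^4 + 159*x^3 - 234*x^2 + 180*x + C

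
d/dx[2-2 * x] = -2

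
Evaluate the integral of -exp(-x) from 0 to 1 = -1 + exp(-1)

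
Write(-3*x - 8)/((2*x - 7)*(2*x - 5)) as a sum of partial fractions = 31/(4*(2*x - 5)) - 37/(4*(2*x - 7))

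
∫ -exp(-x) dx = exp(-x) + C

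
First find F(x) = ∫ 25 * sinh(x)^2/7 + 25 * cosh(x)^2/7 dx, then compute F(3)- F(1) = -25*sinh(2)/14 + 25*sinh(6)/14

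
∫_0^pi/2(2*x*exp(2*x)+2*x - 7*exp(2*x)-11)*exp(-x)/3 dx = (-3 + pi/3)*(-exp(-pi/2) + exp(pi/2))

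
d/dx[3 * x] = 3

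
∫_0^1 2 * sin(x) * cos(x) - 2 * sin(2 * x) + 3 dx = cos(2)/2 + 5/2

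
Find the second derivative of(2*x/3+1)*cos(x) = -2*x*cos(x)/3 - 4*sin(x)/3 - cos(x)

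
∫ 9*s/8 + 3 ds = 9*s^2/16 + 3*s + C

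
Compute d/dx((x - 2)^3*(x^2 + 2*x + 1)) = 5*x^4 - 16*x^3 + 3*x^2 + 20*x - 4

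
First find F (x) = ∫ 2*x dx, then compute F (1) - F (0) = 1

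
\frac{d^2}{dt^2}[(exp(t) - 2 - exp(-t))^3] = (9*exp(6*t) - 24*exp(5*t) + 9*exp(4*t) - 9*exp(2*t) - 24*exp(t) - 9)*exp(-3*t)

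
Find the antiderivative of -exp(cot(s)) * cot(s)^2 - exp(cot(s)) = exp(cot(s)) + C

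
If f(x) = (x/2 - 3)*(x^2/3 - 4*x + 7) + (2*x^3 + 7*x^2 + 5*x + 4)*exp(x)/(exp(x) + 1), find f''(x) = (-2*x^3*exp(2*x) + 2*x^3*exp(x) + 5*x^2*exp(2*x) + 19*x^2*exp(x) + 13*x*exp(3*x) + 50*x*exp(2*x) + 48*x*exp(x) + x + 8*exp(3*x) + 16*exp(2*x) + 10*exp(x) - 6)/(exp(3*x) + 3*exp(2*x) + 3*exp(x) + 1)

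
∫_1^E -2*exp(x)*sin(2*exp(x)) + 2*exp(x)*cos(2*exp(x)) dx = sqrt(2)*(cos(-2*exp(E) + pi/4) - sin(pi/4 + 2*E))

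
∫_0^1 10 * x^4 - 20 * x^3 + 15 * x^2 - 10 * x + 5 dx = 2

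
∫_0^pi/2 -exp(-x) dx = -1 + exp(-pi/2)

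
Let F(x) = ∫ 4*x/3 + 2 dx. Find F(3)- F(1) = 28/3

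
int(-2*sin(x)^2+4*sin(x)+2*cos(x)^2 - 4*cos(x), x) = (sqrt(2)*sin(x + pi/4) - 2)^2 + C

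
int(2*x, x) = x^2 + C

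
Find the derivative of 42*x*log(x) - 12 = 42*log(x) + 42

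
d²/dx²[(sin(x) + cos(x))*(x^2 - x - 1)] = -x^2*sin(x) - x^2*cos(x) - 3*x*sin(x) + 5*x*cos(x) + 5*sin(x) + cos(x)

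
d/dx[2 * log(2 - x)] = 2/(x - 2)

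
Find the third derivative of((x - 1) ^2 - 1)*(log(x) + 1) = (2*x + 2)/x^2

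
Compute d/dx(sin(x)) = cos(x)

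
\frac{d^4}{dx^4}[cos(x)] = cos(x)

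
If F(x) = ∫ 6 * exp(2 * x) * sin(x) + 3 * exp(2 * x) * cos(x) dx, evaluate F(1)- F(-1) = 3*(exp(-2) + exp(2))*sin(1)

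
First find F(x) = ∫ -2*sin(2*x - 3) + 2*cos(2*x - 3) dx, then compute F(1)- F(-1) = sin(5) - sin(1) - cos(5) + cos(1)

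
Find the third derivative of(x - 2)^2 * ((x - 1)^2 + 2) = 24*x - 36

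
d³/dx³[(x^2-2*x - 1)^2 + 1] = 24*x - 24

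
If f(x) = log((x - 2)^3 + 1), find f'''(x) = (6*x^6 - 72*x^5 + 360*x^4 - 1002*x^3 + 1692*x^2 - 1656*x + 726)/(x^9 - 18*x^8 + 144*x^7 - 669*x^6 + 1980*x^5 - 3852*x^4 + 4899*x^3 - 3906*x^2 + 1764*x - 343)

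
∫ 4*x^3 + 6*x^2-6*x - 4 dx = x^4 + 2*x^3 - 3*x^2 - 4*x + C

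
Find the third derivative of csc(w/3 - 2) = -(cos(w/3 - 2)^2 + 5)*cos(w/3 - 2)/(27*sin(w/3 - 2)^4)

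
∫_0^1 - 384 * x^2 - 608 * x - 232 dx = -664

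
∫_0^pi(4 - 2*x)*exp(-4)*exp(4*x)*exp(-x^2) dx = -exp(-4) + exp(-(-2 + pi)^2)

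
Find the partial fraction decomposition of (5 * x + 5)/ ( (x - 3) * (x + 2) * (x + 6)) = -25/(36*(x + 6)) + 1/(4*(x + 2)) + 4/(9*(x - 3))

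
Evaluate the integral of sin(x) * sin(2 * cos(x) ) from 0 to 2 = -cos(2)/2 + cos(2*cos(2))/2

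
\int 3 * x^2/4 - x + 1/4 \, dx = x^3/4 - x^2/2 + x/4 + C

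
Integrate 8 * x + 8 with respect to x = 4*x^2 + 8*x + C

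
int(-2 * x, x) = -x^2 + C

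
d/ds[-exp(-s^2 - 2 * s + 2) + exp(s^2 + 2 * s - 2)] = (2*s*exp(2*s^2 + 4*s - 4) + 2*s + 2*exp(2*s^2 + 4*s - 4) + 2)*exp(-s^2 - 2*s + 2)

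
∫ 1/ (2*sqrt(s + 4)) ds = sqrt(s + 4) + C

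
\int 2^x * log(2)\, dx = 2^x + C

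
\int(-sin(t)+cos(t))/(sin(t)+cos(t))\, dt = log(sin(t + pi/4)) + C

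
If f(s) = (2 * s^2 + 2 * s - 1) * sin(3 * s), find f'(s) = 6*s^2*cos(3*s) + 4*s*sin(3*s) + 6*s*cos(3*s) + 2*sin(3*s) - 3*cos(3*s)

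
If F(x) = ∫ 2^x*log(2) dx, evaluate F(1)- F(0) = 1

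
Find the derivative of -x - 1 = -1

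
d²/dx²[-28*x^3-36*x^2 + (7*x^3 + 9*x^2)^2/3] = 490*x^4 + 840*x^3 + 324*x^2 - 168*x - 72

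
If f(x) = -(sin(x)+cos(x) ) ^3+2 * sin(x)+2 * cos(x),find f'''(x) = sqrt(2)*(27*sin(3*x + pi/4) - cos(x + pi/4))/2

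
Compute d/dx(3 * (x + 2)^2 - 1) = 6*x + 12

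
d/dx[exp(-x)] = -exp(-x)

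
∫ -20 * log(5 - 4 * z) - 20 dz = 5*(5 - 4*z)*log(5 - 4*z) + C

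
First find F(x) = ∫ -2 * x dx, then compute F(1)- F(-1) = 0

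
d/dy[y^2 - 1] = 2*y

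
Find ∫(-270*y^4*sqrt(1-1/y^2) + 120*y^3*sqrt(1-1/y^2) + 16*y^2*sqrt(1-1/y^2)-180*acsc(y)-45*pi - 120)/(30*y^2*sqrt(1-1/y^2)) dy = -3*y^3 + 2*y^2 + 8*y/15 + 3*(4*acsc(y) + pi)^2/16 + 4*acsc(y) + C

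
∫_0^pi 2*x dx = pi^2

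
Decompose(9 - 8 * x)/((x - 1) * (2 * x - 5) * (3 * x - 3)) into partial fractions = -44/(27*(2*x - 5)) + 22/(27*(x - 1)) - 1/(9*(x - 1)^2)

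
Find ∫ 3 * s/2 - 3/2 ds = 3*s^2/4 - 3*s/2 + C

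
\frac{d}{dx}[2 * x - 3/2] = 2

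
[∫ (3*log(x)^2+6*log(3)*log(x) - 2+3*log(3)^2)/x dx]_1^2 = -2*log(6) - log(3)^3 + 2*log(3) + log(6)^3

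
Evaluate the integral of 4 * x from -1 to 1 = 0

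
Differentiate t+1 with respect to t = 1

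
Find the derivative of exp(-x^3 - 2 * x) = (-3*x^2 - 2)*exp(-x^3 - 2*x)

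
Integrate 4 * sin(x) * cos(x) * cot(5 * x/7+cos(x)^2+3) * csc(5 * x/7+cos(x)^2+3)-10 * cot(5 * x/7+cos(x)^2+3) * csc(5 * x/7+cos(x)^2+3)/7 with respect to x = 2*csc(5*x/7 + cos(x)^2 + 3) + C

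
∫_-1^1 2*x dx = 0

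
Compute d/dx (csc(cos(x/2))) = sin(x/2)*cot(cos(x/2))*csc(cos(x/2))/2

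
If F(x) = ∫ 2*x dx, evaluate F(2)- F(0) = 4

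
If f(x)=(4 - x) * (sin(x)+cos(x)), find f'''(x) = -x*sin(x) + x*cos(x) + 7*sin(x) - cos(x)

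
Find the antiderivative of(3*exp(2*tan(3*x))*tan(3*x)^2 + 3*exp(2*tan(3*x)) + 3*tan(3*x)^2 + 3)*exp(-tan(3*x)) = exp(tan(3*x)) - exp(-tan(3*x)) + C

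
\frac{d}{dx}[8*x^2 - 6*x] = 16*x - 6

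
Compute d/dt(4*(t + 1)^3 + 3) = 12*t^2 + 24*t + 12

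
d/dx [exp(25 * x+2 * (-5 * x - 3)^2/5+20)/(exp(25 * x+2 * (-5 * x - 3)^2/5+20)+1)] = (20*x*exp(10*x^2 + 37*x + 118/5) + 37*exp(10*x^2 + 37*x + 118/5))/(exp(236/5)*exp(74*x)*exp(20*x^2) + 2*exp(118/5)*exp(37*x)*exp(10*x^2) + 1)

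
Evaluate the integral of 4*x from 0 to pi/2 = pi^2/2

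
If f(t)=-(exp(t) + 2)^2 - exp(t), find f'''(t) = -8*exp(2*t) - 5*exp(t)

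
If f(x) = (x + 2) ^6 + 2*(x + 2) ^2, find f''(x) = 30*x^4 + 240*x^3 + 720*x^2 + 960*x + 484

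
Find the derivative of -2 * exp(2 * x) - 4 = -4*exp(2*x)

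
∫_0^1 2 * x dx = 1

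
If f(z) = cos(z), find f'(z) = -sin(z)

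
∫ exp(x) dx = exp(x) + C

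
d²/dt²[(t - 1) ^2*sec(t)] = (-t^2 + 2*t^2/cos(t)^2 + 4*t*sin(t)/cos(t) + 2*t - 4*t/cos(t)^2 - 4*sin(t)/cos(t) + 1 + 2/cos(t)^2)/cos(t)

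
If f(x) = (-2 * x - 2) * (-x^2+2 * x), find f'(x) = 6*x^2 - 4*x - 4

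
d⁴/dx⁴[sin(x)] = sin(x)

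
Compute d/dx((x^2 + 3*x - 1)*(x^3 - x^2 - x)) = 5*x^4 + 8*x^3 - 15*x^2 - 4*x + 1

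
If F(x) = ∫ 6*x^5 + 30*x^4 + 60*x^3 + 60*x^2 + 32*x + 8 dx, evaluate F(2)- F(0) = 736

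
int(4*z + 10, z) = 2*z^2 + 10*z + C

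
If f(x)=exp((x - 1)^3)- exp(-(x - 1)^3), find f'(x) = (3*x^2*exp(2*x^3 - 6*x^2 + 6*x - 2) + 3*x^2 - 6*x*exp(2*x^3 - 6*x^2 + 6*x - 2) - 6*x + 3*exp(2*x^3 - 6*x^2 + 6*x - 2) + 3)*exp(-x^3 + 3*x^2 - 3*x + 1)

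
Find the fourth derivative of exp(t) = exp(t)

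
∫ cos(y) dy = sin(y) + C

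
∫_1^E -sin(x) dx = cos(E) - cos(1)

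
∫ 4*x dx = 2*x^2 + C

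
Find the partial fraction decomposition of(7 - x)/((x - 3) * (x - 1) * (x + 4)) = 11/(35*(x + 4)) - 3/(5*(x - 1)) + 2/(7*(x - 3))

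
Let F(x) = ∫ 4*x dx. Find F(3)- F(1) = 16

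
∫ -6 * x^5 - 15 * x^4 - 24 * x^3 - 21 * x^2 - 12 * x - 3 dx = -x^6 - 3*x^5 - 6*x^4 - 7*x^3 - 6*x^2 - 3*x + C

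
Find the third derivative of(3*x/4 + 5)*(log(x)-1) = (40 - 3*x)/(4*x^3)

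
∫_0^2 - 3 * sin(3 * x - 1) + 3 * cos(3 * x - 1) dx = sin(5) - cos(1) + cos(5) + sin(1)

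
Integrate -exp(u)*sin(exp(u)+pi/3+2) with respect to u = cos(exp(u) + pi/3 + 2) + C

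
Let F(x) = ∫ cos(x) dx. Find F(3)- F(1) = -sin(1) + sin(3)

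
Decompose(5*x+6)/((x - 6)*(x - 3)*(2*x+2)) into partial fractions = 1/(56*(x + 1)) - 7/(8*(x - 3)) + 6/(7*(x - 6))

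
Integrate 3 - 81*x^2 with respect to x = -27*x^3 + 3*x + C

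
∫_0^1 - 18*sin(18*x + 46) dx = cos(64) - cos(46)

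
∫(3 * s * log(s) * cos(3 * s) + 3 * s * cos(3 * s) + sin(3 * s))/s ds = (log(s) + 1)*sin(3*s) + C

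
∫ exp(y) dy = exp(y) + C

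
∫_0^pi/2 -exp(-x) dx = -1 + exp(-pi/2)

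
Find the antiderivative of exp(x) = exp(x) + C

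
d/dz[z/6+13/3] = 1/6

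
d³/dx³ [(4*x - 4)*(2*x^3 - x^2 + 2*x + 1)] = 192*x - 72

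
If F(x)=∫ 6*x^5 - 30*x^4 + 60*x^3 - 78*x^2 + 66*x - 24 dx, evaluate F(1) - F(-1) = -112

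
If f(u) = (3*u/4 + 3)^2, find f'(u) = 9*u/8 + 9/2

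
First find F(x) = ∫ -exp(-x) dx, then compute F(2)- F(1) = -exp(-1) + exp(-2)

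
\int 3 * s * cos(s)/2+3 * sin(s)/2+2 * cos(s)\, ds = (3*s/2 + 2)*sin(s) + C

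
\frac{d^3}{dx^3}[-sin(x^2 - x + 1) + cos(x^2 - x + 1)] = 8*x^3*sin(x^2 - x + 1) + 8*x^3*cos(x^2 - x + 1) - 12*x^2*sin(x^2 - x + 1) - 12*x^2*cos(x^2 - x + 1) + 18*x*sin(x^2 - x + 1) - 6*x*cos(x^2 - x + 1) - 7*sin(x^2 - x + 1) + 5*cos(x^2 - x + 1)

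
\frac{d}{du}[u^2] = 2*u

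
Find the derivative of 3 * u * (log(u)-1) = 3*log(u)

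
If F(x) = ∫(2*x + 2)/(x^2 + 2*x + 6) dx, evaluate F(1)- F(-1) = -log(5) + log(9)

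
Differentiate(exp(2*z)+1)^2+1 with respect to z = 4*exp(4*z) + 4*exp(2*z)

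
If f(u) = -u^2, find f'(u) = -2*u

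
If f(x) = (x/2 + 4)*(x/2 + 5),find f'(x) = x/2 + 9/2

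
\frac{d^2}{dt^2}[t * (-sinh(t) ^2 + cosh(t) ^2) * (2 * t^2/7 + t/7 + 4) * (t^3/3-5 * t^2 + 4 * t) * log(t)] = 20*t^4*log(t)/7 + 22*t^4/21 - 580*t^3*log(t)/21 - 87*t^3/7 + 148*t^2*log(t)/7 + 37*t^2/3 - 816*t*log(t)/7 - 680*t/7 + 32*log(t) + 48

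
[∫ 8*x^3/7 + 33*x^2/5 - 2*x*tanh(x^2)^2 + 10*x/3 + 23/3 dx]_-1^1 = 296/15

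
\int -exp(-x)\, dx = exp(-x) + C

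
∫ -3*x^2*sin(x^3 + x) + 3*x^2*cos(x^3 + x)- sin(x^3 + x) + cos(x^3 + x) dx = sqrt(2)*sin(x^3 + x + pi/4) + C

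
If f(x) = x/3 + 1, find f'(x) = 1/3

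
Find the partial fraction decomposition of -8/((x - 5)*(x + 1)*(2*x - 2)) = -1/(3*(x + 1)) + 1/(2*(x - 1)) - 1/(6*(x - 5))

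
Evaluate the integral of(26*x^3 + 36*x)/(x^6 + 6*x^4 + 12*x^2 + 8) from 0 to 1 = 29/18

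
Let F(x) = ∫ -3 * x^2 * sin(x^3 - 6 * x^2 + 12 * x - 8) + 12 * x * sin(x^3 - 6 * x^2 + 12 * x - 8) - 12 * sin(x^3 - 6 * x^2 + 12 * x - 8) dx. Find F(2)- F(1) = 1 - cos(1)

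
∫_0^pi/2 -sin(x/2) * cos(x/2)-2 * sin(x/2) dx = -9 + (sqrt(2)/2 + 2)^2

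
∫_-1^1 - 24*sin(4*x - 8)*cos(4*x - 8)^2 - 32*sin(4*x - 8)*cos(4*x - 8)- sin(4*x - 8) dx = 7*cos(4)/4 - 5*cos(12)/4 - 2*cos(24) + 2*cos(8) - cos(36)/2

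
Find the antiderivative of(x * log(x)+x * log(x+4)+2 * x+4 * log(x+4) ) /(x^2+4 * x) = (log(x) + 2)*log(x + 4) + C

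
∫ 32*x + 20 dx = 16*x^2 + 20*x + C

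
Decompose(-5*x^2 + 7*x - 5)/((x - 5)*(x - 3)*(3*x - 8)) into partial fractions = -197/(7*(3*x - 8)) + 29/(2*(x - 3)) - 95/(14*(x - 5))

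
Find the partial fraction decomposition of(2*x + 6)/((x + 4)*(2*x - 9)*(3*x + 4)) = -3/(28*(3*x + 4)) + 12/(119*(2*x - 9)) - 1/(68*(x + 4))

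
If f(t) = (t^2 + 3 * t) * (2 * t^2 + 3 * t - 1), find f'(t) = 8*t^3 + 27*t^2 + 16*t - 3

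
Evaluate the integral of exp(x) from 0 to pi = -1 + exp(pi)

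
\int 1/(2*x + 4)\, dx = log(x/2 + 1)/2 + C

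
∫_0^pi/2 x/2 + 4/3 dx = pi*(3*pi/8 + 4)/6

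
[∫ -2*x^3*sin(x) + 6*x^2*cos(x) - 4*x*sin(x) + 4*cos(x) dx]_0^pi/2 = 0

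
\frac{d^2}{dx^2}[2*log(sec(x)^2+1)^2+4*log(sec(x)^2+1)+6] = 8*(-2*log(1 + cos(x)^(-2)) + 3*log(1 + cos(x)^(-2))/cos(x)^2 + log(1 + cos(x)^(-2))/cos(x)^4 - 2 + cos(x)^(-2) + 3/cos(x)^4)*cos(x)^2/(sin(x)^2 - 2)^2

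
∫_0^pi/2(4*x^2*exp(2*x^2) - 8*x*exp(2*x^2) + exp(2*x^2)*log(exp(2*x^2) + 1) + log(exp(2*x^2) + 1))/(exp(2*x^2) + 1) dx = (-2 + pi/2)*log(1 + exp(pi^2/2)) + 2*log(2)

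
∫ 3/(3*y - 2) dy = log(3*y - 2) + C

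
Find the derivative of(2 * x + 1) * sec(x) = 2*x*tan(x)*sec(x) + tan(x)*sec(x) + 2*sec(x)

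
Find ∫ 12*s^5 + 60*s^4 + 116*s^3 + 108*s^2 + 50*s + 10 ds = 2*s^6 + 12*s^5 + 29*s^4 + 36*s^3 + 25*s^2 + 10*s + C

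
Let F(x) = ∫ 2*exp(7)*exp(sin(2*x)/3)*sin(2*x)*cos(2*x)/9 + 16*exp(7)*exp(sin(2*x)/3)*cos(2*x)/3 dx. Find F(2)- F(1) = -(sin(2)/3 + 7)*exp(sin(2)/3 + 7) + (sin(4)/3 + 7)*exp(sin(4)/3 + 7)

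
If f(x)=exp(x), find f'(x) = exp(x)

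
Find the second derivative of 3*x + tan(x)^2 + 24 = 6*tan(x)^4 + 8*tan(x)^2 + 2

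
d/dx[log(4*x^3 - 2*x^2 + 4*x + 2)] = (6*x^2 - 2*x + 2)/(2*x^3 - x^2 + 2*x + 1)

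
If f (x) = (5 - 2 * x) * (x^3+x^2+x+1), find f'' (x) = -24*x^2 + 18*x + 6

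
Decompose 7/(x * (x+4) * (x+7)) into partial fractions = 1/(3*(x + 7)) - 7/(12*(x + 4)) + 1/(4*x)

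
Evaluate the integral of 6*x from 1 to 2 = 9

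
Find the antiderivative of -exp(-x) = exp(-x) + C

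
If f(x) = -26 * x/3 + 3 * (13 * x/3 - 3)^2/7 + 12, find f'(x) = 338*x/21 - 416/21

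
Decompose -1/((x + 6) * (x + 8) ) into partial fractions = 1/(2*(x + 8)) - 1/(2*(x + 6))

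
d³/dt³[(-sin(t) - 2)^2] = -4*(2*sin(t) + 1)*cos(t)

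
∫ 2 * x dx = x^2 + C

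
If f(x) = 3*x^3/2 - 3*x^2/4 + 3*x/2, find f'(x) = 9*x^2/2 - 3*x/2 + 3/2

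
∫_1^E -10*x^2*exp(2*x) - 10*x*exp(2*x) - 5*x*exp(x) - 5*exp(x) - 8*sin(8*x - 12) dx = -5*exp(2 + 2*E) - 5*exp(1 + E) + cos(12 - 8*E) - cos(4) + 5*E + 5*exp(2)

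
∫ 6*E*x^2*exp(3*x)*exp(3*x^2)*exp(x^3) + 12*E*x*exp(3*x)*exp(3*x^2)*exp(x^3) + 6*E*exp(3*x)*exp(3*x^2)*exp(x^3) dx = 2*exp((x + 1)^3) + C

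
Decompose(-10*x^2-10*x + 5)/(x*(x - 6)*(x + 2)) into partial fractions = -15/(16*(x + 2)) - 415/(48*(x - 6)) - 5/(12*x)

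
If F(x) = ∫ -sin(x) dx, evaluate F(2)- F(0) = -1 + cos(2)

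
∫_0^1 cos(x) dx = sin(1)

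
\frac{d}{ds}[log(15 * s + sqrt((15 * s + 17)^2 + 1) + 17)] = (225*s + 15*sqrt(225*s^2 + 510*s + 290) + 255)/(225*s^2 + 15*s*sqrt(225*s^2 + 510*s + 290) + 510*s + 17*sqrt(225*s^2 + 510*s + 290) + 290)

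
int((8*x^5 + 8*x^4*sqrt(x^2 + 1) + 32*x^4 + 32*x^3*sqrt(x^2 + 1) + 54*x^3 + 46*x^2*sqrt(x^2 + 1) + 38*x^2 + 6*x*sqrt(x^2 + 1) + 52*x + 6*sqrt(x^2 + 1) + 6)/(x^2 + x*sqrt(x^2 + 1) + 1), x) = 2*x^4 + 32*x^3/3 + 23*x^2 + 6*x + 6*log(x + sqrt(x^2 + 1)) + C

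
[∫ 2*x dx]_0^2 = 4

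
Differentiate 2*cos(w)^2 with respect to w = -2*sin(2*w)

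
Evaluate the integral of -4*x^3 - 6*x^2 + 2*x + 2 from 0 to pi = (-pi - 2)*(-pi + pi^3)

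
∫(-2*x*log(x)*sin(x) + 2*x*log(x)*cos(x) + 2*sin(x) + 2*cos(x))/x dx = 2*sqrt(2)*log(x)*sin(x + pi/4) + C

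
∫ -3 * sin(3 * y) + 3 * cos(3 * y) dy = sqrt(2)*sin(3*y + pi/4) + C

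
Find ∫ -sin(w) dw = cos(w) + C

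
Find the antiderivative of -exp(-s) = exp(-s) + C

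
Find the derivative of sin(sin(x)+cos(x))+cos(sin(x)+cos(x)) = 2*cos(x + pi/4)*cos(sqrt(2)*sin(x + pi/4) + pi/4)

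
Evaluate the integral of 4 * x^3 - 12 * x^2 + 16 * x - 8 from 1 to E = -1 + (-2*E + 2 + exp(2))^2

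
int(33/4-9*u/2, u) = -9*u^2/4 + 33*u/4 + C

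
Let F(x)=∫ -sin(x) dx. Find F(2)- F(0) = -1 + cos(2)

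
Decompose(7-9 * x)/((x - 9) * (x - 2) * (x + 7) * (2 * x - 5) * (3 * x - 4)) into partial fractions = 81/(1610*(3*x - 4)) + 248/(1729*(2*x - 5)) + 7/(6840*(x + 7)) - 11/(126*(x - 2)) - 37/(16744*(x - 9))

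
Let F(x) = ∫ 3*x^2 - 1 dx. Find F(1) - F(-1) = 0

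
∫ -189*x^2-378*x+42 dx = -63*x^3 - 189*x^2 + 42*x + C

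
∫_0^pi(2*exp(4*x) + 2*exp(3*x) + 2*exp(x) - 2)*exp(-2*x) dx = -1 + (-exp(-pi) + 1 + exp(pi))^2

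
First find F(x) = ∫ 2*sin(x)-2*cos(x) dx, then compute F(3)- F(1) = 2*sqrt(2)*(-sin(pi/4 + 3) + sin(pi/4 + 1))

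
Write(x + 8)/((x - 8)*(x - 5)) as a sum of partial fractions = -13/(3*(x - 5)) + 16/(3*(x - 8))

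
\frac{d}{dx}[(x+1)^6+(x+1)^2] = 6*x^5 + 30*x^4 + 60*x^3 + 60*x^2 + 32*x + 8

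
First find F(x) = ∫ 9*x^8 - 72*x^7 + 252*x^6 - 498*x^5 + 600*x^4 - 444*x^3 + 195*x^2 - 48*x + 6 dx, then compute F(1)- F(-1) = 456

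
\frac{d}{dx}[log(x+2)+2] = 1/(x + 2)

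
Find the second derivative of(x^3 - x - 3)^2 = 30*x^4 - 24*x^2 - 36*x + 2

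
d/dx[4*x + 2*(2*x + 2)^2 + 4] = 16*x + 20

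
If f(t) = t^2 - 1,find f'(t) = 2*t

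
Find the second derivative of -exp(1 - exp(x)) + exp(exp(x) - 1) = (-exp(2*x) + exp(x) + exp(x + 2*exp(x) - 2) + exp(2*x + 2*exp(x) - 2))*exp(1 - exp(x))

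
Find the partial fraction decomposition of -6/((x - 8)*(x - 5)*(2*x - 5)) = -24/(55*(2*x - 5)) + 2/(5*(x - 5)) - 2/(11*(x - 8))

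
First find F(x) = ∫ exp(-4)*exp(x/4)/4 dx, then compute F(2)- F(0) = -exp(-4) + exp(-7/2)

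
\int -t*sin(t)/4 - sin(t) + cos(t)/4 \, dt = (t/4 + 1)*cos(t) + C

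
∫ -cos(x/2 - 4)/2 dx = -sin(x/2 - 4) + C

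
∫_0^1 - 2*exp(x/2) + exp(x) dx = -1 + (-2 + exp(1/2))^2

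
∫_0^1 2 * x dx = 1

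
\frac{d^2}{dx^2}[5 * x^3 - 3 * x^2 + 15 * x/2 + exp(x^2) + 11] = 4*x^2*exp(x^2) + 30*x + 2*exp(x^2) - 6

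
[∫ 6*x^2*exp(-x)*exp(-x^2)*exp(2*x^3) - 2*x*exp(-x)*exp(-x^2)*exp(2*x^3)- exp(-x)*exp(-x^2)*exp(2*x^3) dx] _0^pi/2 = -1 + exp(-pi^2/4 - pi/2 + pi^3/4)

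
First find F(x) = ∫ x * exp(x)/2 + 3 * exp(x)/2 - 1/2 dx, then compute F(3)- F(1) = -3*E/2 - 1 + 5*exp(3)/2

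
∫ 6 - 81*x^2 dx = -27*x^3 + 6*x + C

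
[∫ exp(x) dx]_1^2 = -E + exp(2)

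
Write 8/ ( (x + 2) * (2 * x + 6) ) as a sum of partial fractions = -4/(x + 3) + 4/(x + 2)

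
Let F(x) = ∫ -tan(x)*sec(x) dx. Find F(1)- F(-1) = 0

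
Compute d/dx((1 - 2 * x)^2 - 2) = 8*x - 4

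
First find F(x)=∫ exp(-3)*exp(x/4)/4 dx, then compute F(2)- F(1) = -exp(-11/4) + exp(-5/2)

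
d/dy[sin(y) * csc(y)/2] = 0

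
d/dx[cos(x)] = -sin(x)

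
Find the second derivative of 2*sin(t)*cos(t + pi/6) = -4*sin(2*t + pi/6)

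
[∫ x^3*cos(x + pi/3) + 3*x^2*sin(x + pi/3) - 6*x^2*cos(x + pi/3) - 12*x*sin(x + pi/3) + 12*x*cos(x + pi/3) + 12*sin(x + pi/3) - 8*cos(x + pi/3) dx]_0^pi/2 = (-2 + pi/2)^3/2 + 4*sqrt(3)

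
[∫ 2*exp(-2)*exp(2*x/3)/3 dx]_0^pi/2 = -exp(-2) + exp(-2 + pi/3)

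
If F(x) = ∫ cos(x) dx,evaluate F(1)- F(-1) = 2*sin(1)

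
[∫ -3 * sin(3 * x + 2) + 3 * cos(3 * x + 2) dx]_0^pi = -2*sin(2) - 2*cos(2)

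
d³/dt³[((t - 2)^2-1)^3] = 120*t^3 - 720*t^2 + 1368*t - 816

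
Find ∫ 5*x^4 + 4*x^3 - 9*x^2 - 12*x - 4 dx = x^5 + x^4 - 3*x^3 - 6*x^2 - 4*x + C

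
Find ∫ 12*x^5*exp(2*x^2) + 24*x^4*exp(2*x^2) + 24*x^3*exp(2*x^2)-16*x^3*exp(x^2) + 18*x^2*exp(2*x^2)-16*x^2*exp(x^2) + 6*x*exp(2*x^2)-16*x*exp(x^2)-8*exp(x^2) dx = x*(x + 1)*(3*x*(x + 1)*exp(x^2) - 8)*exp(x^2) + C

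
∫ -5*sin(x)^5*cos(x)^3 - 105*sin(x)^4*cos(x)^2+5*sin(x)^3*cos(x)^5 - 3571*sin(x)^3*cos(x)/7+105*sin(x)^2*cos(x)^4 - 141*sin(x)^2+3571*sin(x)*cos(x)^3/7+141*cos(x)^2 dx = 5*(56*sin(2*x) - cos(4*x) + 33)^2/256 + sin(2*x)/2 - cos(4*x)/112 + C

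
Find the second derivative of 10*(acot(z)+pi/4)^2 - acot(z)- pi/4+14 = (40*z*acot(z) - 2*z + 10*pi*z + 20)/(z^4 + 2*z^2 + 1)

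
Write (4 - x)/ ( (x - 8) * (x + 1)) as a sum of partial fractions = -5/(9*(x + 1)) - 4/(9*(x - 8))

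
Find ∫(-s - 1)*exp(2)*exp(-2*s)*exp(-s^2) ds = exp(-s^2 - 2*s + 2)/2 + C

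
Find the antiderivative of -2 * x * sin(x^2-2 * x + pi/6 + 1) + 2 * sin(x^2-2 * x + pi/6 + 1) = cos((x - 1)^2 + pi/6) + C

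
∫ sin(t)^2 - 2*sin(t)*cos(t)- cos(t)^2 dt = sqrt(2)*cos(2*t + pi/4)/2 + C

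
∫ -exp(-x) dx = exp(-x) + C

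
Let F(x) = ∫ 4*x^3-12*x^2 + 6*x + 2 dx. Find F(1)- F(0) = 2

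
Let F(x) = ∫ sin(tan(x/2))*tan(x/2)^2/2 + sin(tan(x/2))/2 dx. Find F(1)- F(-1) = 0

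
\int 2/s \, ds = 2*log(s/3) + C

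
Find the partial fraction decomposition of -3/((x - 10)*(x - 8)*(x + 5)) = -1/(65*(x + 5)) + 3/(26*(x - 8)) - 1/(10*(x - 10))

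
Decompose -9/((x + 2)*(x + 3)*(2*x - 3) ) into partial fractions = -4/(7*(2*x - 3)) - 1/(x + 3) + 9/(7*(x + 2))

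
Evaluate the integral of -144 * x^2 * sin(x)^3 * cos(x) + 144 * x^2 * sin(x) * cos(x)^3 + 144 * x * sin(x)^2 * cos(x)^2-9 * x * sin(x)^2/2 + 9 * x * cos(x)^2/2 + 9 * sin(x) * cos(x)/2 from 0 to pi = 0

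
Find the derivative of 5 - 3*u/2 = -3/2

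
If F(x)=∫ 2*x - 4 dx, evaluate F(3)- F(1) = 0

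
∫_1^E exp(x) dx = -E + exp(E)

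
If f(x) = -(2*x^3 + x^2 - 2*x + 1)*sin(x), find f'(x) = -2*x^3*cos(x) - 6*x^2*sin(x) - x^2*cos(x) - 2*x*sin(x) + 2*x*cos(x) + 2*sin(x) - cos(x)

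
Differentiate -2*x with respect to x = -2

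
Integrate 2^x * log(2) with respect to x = 2^x + C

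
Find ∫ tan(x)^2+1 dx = tan(x) + C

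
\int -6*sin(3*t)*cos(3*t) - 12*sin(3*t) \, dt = (cos(3*t) + 2)^2 + C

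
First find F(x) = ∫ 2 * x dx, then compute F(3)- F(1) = 8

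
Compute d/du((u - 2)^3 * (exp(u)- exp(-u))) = (u^3*exp(2*u) + u^3 - 3*u^2*exp(2*u) - 9*u^2 + 24*u + 4*exp(2*u) - 20)*exp(-u)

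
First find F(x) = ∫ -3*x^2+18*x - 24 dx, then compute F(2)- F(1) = -4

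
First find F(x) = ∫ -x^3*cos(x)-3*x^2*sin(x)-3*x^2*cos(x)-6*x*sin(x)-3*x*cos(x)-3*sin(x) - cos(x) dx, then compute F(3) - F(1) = -64*sin(3) + 8*sin(1)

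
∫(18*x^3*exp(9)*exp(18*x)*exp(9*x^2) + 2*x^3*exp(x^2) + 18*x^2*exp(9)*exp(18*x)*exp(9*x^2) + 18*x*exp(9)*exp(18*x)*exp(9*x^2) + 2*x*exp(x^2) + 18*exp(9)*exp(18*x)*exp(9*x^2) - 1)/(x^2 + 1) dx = exp(x^2) + exp(9*(x + 1)^2) + acot(x) + C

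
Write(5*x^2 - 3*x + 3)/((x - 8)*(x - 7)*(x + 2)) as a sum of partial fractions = 29/(90*(x + 2)) - 227/(9*(x - 7)) + 299/(10*(x - 8))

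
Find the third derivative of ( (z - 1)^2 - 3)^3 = 120*z^3 - 360*z^2 + 144*z + 96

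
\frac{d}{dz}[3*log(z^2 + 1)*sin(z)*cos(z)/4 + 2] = 3*(z^2*log(z^2 + 1)*cos(2*z) + z*sin(2*z) + log(z^2 + 1)*cos(2*z))/(4*z^2 + 4)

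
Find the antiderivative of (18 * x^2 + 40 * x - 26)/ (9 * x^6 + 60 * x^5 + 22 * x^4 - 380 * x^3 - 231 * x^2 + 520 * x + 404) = acot((x + 4)*(-3*x^2 + 2*x + 5)/2) + C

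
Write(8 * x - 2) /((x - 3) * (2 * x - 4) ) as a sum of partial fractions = -7/(x - 2) + 11/(x - 3)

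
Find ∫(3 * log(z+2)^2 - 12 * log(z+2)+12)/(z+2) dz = (log(z + 2) - 2)^3 + C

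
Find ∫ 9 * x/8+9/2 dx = 9*x^2/16 + 9*x/2 + C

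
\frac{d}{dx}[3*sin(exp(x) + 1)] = 3*exp(x)*cos(exp(x) + 1)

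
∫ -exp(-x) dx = exp(-x) + C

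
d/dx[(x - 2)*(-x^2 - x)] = -3*x^2 + 2*x + 2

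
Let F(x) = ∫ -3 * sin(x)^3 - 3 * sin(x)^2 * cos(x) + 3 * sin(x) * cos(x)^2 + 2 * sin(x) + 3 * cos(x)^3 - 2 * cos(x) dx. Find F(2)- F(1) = -(cos(1) + sin(1))^3 - 2*sin(2) + (cos(2) + sin(2))^3 - 2*cos(2) + 2*cos(1) + 2*sin(1)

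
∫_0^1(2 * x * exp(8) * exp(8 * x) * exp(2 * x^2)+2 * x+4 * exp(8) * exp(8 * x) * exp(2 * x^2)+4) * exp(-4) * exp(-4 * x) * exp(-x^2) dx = -exp(4) - exp(-9) + exp(-4) + exp(9)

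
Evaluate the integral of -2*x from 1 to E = 1 - exp(2)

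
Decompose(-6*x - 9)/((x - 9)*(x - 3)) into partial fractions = 9/(2*(x - 3)) - 21/(2*(x - 9))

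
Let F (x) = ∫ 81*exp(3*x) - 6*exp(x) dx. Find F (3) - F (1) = -33*exp(3) + 6*E + 27*exp(9)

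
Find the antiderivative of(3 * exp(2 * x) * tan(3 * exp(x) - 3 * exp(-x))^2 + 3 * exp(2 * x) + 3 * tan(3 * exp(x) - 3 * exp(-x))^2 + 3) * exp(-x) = tan(6*sinh(x)) + C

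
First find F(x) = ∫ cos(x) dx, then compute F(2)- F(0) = sin(2)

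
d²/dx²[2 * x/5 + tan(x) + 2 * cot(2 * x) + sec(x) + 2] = 2*tan(x)^3 + 2*tan(x)^2*sec(x) + 2*tan(x) + 16*cot(2*x)^3 + 16*cot(2*x) + sec(x)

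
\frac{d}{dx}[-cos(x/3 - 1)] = sin(x/3 - 1)/3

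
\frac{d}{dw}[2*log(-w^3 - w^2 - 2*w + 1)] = (6*w^2 + 4*w + 4)/(w^3 + w^2 + 2*w - 1)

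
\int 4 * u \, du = 2*u^2 + C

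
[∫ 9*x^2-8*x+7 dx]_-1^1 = 20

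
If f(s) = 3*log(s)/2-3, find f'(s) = 3/(2*s)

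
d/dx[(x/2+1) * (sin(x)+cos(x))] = -x*sin(x)/2 + x*cos(x)/2 - sin(x)/2 + 3*cos(x)/2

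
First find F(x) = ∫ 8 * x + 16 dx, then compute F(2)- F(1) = 28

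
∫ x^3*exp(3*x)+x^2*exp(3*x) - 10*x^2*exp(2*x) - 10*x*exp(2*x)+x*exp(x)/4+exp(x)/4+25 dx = x*(4*x^2*exp(3*x) - 60*x*exp(2*x) + 3*exp(x) + 300)/12 + C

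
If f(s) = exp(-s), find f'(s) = -exp(-s)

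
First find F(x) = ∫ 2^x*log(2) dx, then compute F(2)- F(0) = 3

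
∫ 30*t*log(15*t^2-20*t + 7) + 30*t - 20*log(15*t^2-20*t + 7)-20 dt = (15*t^2 - 20*t + 7)*log(15*t^2 - 20*t + 7) + C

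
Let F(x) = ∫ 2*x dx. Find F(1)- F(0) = 1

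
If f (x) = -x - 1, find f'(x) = -1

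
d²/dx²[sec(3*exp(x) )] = 3*(-3*exp(x) + 6*exp(x)/cos(3*exp(x))^2 + sin(3*exp(x))/cos(3*exp(x)))*exp(x)/cos(3*exp(x))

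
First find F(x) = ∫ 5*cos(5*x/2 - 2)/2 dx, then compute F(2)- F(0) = sin(3) + sin(2)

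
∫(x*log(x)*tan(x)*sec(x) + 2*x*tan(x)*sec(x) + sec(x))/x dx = (log(x) + 2)*sec(x) + C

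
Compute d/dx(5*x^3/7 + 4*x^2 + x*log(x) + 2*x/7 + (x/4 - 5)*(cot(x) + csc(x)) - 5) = 15*x^2/7 - x*cot(x)^2/4 - x*cot(x)*csc(x)/4 + 31*x/4 + log(x) + 5*cot(x)^2 + 5*cot(x)*csc(x) + cot(x)/4 + csc(x)/4 + 44/7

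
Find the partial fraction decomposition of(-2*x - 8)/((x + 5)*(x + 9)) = -5/(2*(x + 9)) + 1/(2*(x + 5))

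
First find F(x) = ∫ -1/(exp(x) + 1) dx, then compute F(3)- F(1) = -log(exp(-1) + 1) + log(exp(-3) + 1)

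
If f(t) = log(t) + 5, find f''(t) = -1/t^2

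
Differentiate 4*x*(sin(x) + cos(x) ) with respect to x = 4*sqrt(2)*(x*cos(x + pi/4) + sin(x + pi/4))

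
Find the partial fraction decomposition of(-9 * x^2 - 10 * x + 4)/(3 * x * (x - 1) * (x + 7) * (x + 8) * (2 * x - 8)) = -41/(432*(x + 8)) + 367/(3696*(x + 7)) + 5/(432*(x - 1)) - 5/(264*(x - 4)) + 1/(336*x)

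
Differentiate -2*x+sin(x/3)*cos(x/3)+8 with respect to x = cos(2*x/3)/3 - 2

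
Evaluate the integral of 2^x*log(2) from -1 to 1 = 3/2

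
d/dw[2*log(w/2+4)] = 2/(w + 8)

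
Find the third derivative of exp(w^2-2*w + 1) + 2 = 8*w^3*exp(w^2 - 2*w + 1) - 24*w^2*exp(w^2 - 2*w + 1) + 36*w*exp(w^2 - 2*w + 1) - 20*exp(w^2 - 2*w + 1)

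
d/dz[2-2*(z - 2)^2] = 8 - 4*z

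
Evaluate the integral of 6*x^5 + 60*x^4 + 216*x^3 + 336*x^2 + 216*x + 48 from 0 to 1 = 335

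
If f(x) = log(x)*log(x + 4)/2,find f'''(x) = (x^3*log(x) + x^3*log(x + 4) - 3*x^3 + 12*x^2*log(x + 4) - 18*x^2 + 48*x*log(x + 4) - 24*x + 64*log(x + 4))/(x^6 + 12*x^5 + 48*x^4 + 64*x^3)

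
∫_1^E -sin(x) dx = cos(E) - cos(1)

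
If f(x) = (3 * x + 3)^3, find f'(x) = 81*x^2 + 162*x + 81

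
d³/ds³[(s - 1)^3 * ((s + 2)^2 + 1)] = 60*s^2 + 24*s - 24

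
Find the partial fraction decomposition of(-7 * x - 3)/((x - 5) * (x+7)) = -23/(6*(x + 7)) - 19/(6*(x - 5))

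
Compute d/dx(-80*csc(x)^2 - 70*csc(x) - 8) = 10*(7 + 16/sin(x))*cos(x)/sin(x)^2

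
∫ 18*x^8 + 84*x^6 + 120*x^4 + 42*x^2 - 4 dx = 2*x^9 + 12*x^7 + 24*x^5 + 14*x^3 - 4*x + C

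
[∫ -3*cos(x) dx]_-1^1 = -6*sin(1)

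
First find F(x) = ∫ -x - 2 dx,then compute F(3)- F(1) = -8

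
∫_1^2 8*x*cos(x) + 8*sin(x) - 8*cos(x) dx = 8*sin(2)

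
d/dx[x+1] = 1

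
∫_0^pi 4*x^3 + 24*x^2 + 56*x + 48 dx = -36 + (2 + (2 + pi)^2)^2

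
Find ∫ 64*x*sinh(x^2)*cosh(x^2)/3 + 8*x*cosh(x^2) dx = 4*(4*sinh(x^2) + 3)*sinh(x^2)/3 + C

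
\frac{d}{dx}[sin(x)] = cos(x)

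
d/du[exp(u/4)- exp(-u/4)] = (exp(u/2) + 1)*exp(-u/4)/4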